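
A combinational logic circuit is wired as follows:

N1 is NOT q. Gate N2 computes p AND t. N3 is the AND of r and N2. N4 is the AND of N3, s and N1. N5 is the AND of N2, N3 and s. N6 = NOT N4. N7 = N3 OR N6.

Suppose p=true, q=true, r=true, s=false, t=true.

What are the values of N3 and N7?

N3 = true, N7 = true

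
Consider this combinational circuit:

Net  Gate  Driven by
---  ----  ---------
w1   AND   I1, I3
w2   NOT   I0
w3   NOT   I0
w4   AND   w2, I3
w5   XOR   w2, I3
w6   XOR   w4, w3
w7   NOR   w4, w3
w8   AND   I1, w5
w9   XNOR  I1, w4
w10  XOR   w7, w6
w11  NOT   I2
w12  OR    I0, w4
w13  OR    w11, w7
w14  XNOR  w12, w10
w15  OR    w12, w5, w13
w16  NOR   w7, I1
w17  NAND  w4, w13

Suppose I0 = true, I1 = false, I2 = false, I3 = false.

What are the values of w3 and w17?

w3 = false; w17 = true

w2 = NOT I0 = NOT true = false
w3 = NOT I0 = NOT true = false
w4 = w2 AND I3 = false AND false = false
w7 = w4 NOR w3 = false NOR false = true
w11 = NOT I2 = NOT false = true
w13 = w11 OR w7 = true OR true = true
w17 = w4 NAND w13 = false NAND true = true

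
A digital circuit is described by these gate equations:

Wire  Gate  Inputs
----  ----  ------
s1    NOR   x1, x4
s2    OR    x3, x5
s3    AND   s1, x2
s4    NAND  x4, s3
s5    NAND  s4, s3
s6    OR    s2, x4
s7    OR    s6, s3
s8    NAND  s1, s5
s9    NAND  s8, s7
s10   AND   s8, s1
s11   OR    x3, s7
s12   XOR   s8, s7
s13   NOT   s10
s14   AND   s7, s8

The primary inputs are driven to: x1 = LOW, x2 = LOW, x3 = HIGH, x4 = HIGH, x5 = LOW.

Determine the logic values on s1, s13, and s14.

s1 = LOW  s13 = HIGH  s14 = HIGH

s1 = x1 NOR x4 = LOW NOR HIGH = LOW
s2 = x3 OR x5 = HIGH OR LOW = HIGH
s3 = s1 AND x2 = LOW AND LOW = LOW
s4 = x4 NAND s3 = HIGH NAND LOW = HIGH
s5 = s4 NAND s3 = HIGH NAND LOW = HIGH
s6 = s2 OR x4 = HIGH OR HIGH = HIGH
s7 = s6 OR s3 = HIGH OR LOW = HIGH
s8 = s1 NAND s5 = LOW NAND HIGH = HIGH
s10 = s8 AND s1 = HIGH AND LOW = LOW
s13 = NOT s10 = NOT LOW = HIGH
s14 = s7 AND s8 = HIGH AND HIGH = HIGH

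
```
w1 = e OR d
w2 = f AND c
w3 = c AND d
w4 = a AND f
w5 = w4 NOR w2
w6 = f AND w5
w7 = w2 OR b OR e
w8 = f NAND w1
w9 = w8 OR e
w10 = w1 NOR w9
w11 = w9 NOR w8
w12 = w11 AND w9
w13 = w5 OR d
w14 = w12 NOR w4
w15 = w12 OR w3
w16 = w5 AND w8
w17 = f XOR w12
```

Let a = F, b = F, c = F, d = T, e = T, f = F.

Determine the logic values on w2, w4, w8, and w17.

w1 = e OR d = T OR T = T
w2 = f AND c = F AND F = F
w4 = a AND f = F AND F = F
w8 = f NAND w1 = F NAND T = T
w9 = w8 OR e = T OR T = T
w11 = w9 NOR w8 = T NOR T = F
w12 = w11 AND w9 = F AND T = F
w17 = f XOR w12 = F XOR F = F

w2 = F; w4 = F; w8 = T; w17 = F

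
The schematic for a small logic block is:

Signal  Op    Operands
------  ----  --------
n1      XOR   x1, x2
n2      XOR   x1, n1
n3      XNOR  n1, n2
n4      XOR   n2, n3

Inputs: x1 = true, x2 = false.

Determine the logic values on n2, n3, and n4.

n1 = x1 XOR x2 = true XOR false = true
n2 = x1 XOR n1 = true XOR true = false
n3 = n1 XNOR n2 = true XNOR false = false
n4 = n2 XOR n3 = false XOR false = false

n2 = false; n3 = false; n4 = false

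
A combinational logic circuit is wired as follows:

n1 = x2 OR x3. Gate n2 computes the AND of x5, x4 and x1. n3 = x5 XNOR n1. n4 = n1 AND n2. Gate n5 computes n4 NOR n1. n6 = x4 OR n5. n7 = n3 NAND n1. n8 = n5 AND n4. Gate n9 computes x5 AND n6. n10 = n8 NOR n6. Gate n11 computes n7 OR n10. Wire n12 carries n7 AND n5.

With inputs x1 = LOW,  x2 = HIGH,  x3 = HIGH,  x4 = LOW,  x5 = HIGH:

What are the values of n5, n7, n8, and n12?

n5 = LOW, n7 = LOW, n8 = LOW, n12 = LOW

n1 = x2 OR x3 = HIGH OR HIGH = HIGH
n2 = x5 AND x4 AND x1 = HIGH AND LOW AND LOW = LOW
n3 = x5 XNOR n1 = HIGH XNOR HIGH = HIGH
n4 = n1 AND n2 = HIGH AND LOW = LOW
n5 = n4 NOR n1 = LOW NOR HIGH = LOW
n7 = n3 NAND n1 = HIGH NAND HIGH = LOW
n8 = n5 AND n4 = LOW AND LOW = LOW
n12 = n7 AND n5 = LOW AND LOW = LOW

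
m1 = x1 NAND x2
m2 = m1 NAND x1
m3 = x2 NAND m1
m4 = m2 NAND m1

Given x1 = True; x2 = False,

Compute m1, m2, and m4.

m1 = True; m2 = False; m4 = True

m1 = x1 NAND x2 = True NAND False = True
m2 = m1 NAND x1 = True NAND True = False
m4 = m2 NAND m1 = False NAND True = True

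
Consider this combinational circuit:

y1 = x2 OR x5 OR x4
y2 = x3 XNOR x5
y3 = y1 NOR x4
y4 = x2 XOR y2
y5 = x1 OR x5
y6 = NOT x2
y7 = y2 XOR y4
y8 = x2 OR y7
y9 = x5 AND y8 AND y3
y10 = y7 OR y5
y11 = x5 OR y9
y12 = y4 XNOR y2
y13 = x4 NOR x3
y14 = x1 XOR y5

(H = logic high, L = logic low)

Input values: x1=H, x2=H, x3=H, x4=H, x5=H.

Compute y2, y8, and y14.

y2 = x3 XNOR x5 = H XNOR H = H
y4 = x2 XOR y2 = H XOR H = L
y5 = x1 OR x5 = H OR H = H
y7 = y2 XOR y4 = H XOR L = H
y8 = x2 OR y7 = H OR H = H
y14 = x1 XOR y5 = H XOR H = L

y2 = H  y8 = H  y14 = L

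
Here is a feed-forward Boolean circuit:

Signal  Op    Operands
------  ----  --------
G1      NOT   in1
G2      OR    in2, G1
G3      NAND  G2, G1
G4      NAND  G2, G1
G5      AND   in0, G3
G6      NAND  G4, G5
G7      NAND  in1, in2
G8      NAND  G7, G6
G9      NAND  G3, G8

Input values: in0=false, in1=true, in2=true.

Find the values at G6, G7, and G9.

G1 = NOT in1 = NOT true = false
G2 = in2 OR G1 = true OR false = true
G3 = G2 NAND G1 = true NAND false = true
G4 = G2 NAND G1 = true NAND false = true
G5 = in0 AND G3 = false AND true = false
G6 = G4 NAND G5 = true NAND false = true
G7 = in1 NAND in2 = true NAND true = false
G8 = G7 NAND G6 = false NAND true = true
G9 = G3 NAND G8 = true NAND true = false

G6 = true; G7 = false; G9 = false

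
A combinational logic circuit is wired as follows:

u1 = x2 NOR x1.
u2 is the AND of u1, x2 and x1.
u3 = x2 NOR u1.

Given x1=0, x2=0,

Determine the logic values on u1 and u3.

u1 = 1, u3 = 0

u1 = x2 NOR x1 = 0 NOR 0 = 1
u3 = x2 NOR u1 = 0 NOR 1 = 0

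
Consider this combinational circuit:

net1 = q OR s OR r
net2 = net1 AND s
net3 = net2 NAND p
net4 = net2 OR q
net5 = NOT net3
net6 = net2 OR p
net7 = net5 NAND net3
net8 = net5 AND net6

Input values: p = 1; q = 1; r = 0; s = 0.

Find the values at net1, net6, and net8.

net1 = 1; net6 = 1; net8 = 0

net1 = q OR s OR r = 1 OR 0 OR 0 = 1
net2 = net1 AND s = 1 AND 0 = 0
net3 = net2 NAND p = 0 NAND 1 = 1
net5 = NOT net3 = NOT 1 = 0
net6 = net2 OR p = 0 OR 1 = 1
net8 = net5 AND net6 = 0 AND 1 = 0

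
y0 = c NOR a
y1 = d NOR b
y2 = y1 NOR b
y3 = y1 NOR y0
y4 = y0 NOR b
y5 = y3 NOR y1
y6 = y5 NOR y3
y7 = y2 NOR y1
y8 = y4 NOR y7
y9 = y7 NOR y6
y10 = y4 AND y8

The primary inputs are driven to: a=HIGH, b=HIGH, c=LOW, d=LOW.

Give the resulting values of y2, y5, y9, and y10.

y0 = c NOR a = LOW NOR HIGH = LOW
y1 = d NOR b = LOW NOR HIGH = LOW
y2 = y1 NOR b = LOW NOR HIGH = LOW
y3 = y1 NOR y0 = LOW NOR LOW = HIGH
y4 = y0 NOR b = LOW NOR HIGH = LOW
y5 = y3 NOR y1 = HIGH NOR LOW = LOW
y6 = y5 NOR y3 = LOW NOR HIGH = LOW
y7 = y2 NOR y1 = LOW NOR LOW = HIGH
y8 = y4 NOR y7 = LOW NOR HIGH = LOW
y9 = y7 NOR y6 = HIGH NOR LOW = LOW
y10 = y4 AND y8 = LOW AND LOW = LOW

y2 = LOW  y5 = LOW  y9 = LOW  y10 = LOW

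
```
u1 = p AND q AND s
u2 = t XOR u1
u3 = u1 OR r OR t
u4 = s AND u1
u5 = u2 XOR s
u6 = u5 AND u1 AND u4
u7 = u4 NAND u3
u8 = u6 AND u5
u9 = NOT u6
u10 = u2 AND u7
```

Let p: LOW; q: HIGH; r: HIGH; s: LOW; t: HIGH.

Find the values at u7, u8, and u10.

u1 = p AND q AND s = LOW AND HIGH AND LOW = LOW
u2 = t XOR u1 = HIGH XOR LOW = HIGH
u3 = u1 OR r OR t = LOW OR HIGH OR HIGH = HIGH
u4 = s AND u1 = LOW AND LOW = LOW
u5 = u2 XOR s = HIGH XOR LOW = HIGH
u6 = u5 AND u1 AND u4 = HIGH AND LOW AND LOW = LOW
u7 = u4 NAND u3 = LOW NAND HIGH = HIGH
u8 = u6 AND u5 = LOW AND HIGH = LOW
u10 = u2 AND u7 = HIGH AND HIGH = HIGH

u7 = HIGH, u8 = LOW, u10 = HIGH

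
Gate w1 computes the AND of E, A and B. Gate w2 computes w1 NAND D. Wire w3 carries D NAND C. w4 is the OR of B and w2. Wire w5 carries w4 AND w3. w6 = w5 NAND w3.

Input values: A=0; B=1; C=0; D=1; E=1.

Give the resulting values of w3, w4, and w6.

w3 = 1, w4 = 1, w6 = 0

w1 = E AND A AND B = 1 AND 0 AND 1 = 0
w2 = w1 NAND D = 0 NAND 1 = 1
w3 = D NAND C = 1 NAND 0 = 1
w4 = B OR w2 = 1 OR 1 = 1
w5 = w4 AND w3 = 1 AND 1 = 1
w6 = w5 NAND w3 = 1 NAND 1 = 0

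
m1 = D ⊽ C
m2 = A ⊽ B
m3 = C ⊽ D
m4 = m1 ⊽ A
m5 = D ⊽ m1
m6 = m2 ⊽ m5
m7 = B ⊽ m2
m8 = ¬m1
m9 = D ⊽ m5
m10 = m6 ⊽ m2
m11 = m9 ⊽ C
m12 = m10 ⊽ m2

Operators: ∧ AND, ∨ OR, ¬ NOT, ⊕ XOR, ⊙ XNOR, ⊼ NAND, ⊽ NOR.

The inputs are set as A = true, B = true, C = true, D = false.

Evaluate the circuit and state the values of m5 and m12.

m5 = true, m12 = false

m1 = D NOR C = false NOR true = false
m2 = A NOR B = true NOR true = false
m5 = D NOR m1 = false NOR false = true
m6 = m2 NOR m5 = false NOR true = false
m10 = m6 NOR m2 = false NOR false = true
m12 = m10 NOR m2 = true NOR false = false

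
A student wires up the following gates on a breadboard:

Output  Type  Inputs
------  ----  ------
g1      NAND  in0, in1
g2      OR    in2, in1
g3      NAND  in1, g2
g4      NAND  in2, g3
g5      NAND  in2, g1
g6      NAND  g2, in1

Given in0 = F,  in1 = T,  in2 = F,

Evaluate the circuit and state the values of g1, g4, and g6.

g1 = T  g4 = T  g6 = F

g1 = in0 NAND in1 = F NAND T = T
g2 = in2 OR in1 = F OR T = T
g3 = in1 NAND g2 = T NAND T = F
g4 = in2 NAND g3 = F NAND F = T
g6 = g2 NAND in1 = T NAND T = F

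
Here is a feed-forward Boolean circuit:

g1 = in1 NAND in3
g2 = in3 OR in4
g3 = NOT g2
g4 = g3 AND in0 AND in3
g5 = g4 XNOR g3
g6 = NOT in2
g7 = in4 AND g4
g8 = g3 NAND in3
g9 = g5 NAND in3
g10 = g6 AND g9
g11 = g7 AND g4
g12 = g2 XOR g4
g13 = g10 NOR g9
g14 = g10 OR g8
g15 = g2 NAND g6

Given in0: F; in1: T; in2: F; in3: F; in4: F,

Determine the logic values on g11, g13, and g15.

g11 = F; g13 = F; g15 = T

g2 = in3 OR in4 = F OR F = F
g3 = NOT g2 = NOT F = T
g4 = g3 AND in0 AND in3 = T AND F AND F = F
g5 = g4 XNOR g3 = F XNOR T = F
g6 = NOT in2 = NOT F = T
g7 = in4 AND g4 = F AND F = F
g9 = g5 NAND in3 = F NAND F = T
g10 = g6 AND g9 = T AND T = T
g11 = g7 AND g4 = F AND F = F
g13 = g10 NOR g9 = T NOR T = F
g15 = g2 NAND g6 = F NAND T = T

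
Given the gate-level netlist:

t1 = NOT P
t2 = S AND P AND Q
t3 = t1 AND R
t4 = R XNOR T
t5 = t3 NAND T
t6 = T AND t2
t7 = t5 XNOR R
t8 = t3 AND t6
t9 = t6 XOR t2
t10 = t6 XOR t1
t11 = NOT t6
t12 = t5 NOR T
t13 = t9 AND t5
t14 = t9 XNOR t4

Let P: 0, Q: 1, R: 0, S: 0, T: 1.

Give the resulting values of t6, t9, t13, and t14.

t6 = 0  t9 = 0  t13 = 0  t14 = 1

t1 = NOT P = NOT 0 = 1
t2 = S AND P AND Q = 0 AND 0 AND 1 = 0
t3 = t1 AND R = 1 AND 0 = 0
t4 = R XNOR T = 0 XNOR 1 = 0
t5 = t3 NAND T = 0 NAND 1 = 1
t6 = T AND t2 = 1 AND 0 = 0
t9 = t6 XOR t2 = 0 XOR 0 = 0
t13 = t9 AND t5 = 0 AND 1 = 0
t14 = t9 XNOR t4 = 0 XNOR 0 = 1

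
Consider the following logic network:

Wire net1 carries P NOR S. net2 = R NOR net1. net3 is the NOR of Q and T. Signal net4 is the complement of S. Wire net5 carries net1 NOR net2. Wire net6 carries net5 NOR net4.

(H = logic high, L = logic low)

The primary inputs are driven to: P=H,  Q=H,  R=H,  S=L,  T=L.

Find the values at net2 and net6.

net2 = L, net6 = L

net1 = P NOR S = H NOR L = L
net2 = R NOR net1 = H NOR L = L
net4 = NOT S = NOT L = H
net5 = net1 NOR net2 = L NOR L = H
net6 = net5 NOR net4 = H NOR H = L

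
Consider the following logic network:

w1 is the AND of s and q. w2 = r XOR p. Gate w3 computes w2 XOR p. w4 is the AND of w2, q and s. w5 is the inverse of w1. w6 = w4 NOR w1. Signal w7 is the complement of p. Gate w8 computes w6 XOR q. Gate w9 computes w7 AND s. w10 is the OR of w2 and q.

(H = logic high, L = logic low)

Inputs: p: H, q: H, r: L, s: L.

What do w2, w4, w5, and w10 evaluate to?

w2 = H, w4 = L, w5 = H, w10 = H

w1 = s AND q = L AND H = L
w2 = r XOR p = L XOR H = H
w4 = w2 AND q AND s = H AND H AND L = L
w5 = NOT w1 = NOT L = H
w10 = w2 OR q = H OR H = H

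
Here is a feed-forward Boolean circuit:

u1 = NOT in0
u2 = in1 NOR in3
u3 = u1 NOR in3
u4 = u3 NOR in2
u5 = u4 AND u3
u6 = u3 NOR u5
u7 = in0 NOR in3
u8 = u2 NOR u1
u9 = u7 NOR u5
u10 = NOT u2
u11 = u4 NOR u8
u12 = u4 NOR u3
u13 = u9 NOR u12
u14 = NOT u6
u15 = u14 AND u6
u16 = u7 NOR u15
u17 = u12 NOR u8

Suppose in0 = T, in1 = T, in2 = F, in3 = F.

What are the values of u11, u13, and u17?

u1 = NOT in0 = NOT T = F
u2 = in1 NOR in3 = T NOR F = F
u3 = u1 NOR in3 = F NOR F = T
u4 = u3 NOR in2 = T NOR F = F
u5 = u4 AND u3 = F AND T = F
u7 = in0 NOR in3 = T NOR F = F
u8 = u2 NOR u1 = F NOR F = T
u9 = u7 NOR u5 = F NOR F = T
u11 = u4 NOR u8 = F NOR T = F
u12 = u4 NOR u3 = F NOR T = F
u13 = u9 NOR u12 = T NOR F = F
u17 = u12 NOR u8 = F NOR T = F

u11 = F, u13 = F, u17 = F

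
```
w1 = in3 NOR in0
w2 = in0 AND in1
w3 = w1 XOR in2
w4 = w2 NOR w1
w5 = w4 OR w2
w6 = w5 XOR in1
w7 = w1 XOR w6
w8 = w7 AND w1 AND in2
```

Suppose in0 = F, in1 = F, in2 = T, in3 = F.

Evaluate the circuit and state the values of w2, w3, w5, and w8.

w1 = in3 NOR in0 = F NOR F = T
w2 = in0 AND in1 = F AND F = F
w3 = w1 XOR in2 = T XOR T = F
w4 = w2 NOR w1 = F NOR T = F
w5 = w4 OR w2 = F OR F = F
w6 = w5 XOR in1 = F XOR F = F
w7 = w1 XOR w6 = T XOR F = T
w8 = w7 AND w1 AND in2 = T AND T AND T = T

w2 = F, w3 = F, w5 = F, w8 = T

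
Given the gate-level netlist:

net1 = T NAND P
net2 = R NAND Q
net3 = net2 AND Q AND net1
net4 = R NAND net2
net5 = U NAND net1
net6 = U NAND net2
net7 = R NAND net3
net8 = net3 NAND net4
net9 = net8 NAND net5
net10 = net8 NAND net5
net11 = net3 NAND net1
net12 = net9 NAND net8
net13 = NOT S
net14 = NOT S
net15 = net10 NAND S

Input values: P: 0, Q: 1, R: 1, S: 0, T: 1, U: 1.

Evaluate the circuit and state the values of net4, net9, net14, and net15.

net1 = T NAND P = 1 NAND 0 = 1
net2 = R NAND Q = 1 NAND 1 = 0
net3 = net2 AND Q AND net1 = 0 AND 1 AND 1 = 0
net4 = R NAND net2 = 1 NAND 0 = 1
net5 = U NAND net1 = 1 NAND 1 = 0
net8 = net3 NAND net4 = 0 NAND 1 = 1
net9 = net8 NAND net5 = 1 NAND 0 = 1
net10 = net8 NAND net5 = 1 NAND 0 = 1
net14 = NOT S = NOT 0 = 1
net15 = net10 NAND S = 1 NAND 0 = 1

net4 = 1, net9 = 1, net14 = 1, net15 = 1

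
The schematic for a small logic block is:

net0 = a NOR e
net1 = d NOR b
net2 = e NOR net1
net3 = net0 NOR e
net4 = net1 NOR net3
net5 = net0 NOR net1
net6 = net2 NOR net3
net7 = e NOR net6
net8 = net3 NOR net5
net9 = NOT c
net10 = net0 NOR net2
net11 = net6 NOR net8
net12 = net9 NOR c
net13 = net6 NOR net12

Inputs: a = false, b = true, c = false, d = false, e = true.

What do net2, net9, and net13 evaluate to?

net0 = a NOR e = false NOR true = false
net1 = d NOR b = false NOR true = false
net2 = e NOR net1 = true NOR false = false
net3 = net0 NOR e = false NOR true = false
net6 = net2 NOR net3 = false NOR false = true
net9 = NOT c = NOT false = true
net12 = net9 NOR c = true NOR false = false
net13 = net6 NOR net12 = true NOR false = false

net2 = false, net9 = true, net13 = false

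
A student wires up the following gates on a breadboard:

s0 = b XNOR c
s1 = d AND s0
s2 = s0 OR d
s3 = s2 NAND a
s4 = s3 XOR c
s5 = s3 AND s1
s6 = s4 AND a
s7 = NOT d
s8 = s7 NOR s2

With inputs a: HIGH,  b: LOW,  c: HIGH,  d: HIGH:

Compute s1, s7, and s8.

s0 = b XNOR c = LOW XNOR HIGH = LOW
s1 = d AND s0 = HIGH AND LOW = LOW
s2 = s0 OR d = LOW OR HIGH = HIGH
s7 = NOT d = NOT HIGH = LOW
s8 = s7 NOR s2 = LOW NOR HIGH = LOW

s1 = LOW, s7 = LOW, s8 = LOW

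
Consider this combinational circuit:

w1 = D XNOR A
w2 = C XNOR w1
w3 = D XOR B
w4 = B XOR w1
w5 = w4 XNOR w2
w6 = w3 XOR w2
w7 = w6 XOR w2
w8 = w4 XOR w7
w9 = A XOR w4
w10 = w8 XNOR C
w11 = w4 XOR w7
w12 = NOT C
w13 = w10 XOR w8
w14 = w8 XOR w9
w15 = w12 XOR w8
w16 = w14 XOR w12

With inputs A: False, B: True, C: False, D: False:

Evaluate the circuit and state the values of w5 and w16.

w5 = True  w16 = False

w1 = D XNOR A = False XNOR False = True
w2 = C XNOR w1 = False XNOR True = False
w3 = D XOR B = False XOR True = True
w4 = B XOR w1 = True XOR True = False
w5 = w4 XNOR w2 = False XNOR False = True
w6 = w3 XOR w2 = True XOR False = True
w7 = w6 XOR w2 = True XOR False = True
w8 = w4 XOR w7 = False XOR True = True
w9 = A XOR w4 = False XOR False = False
w12 = NOT C = NOT False = True
w14 = w8 XOR w9 = True XOR False = True
w16 = w14 XOR w12 = True XOR True = False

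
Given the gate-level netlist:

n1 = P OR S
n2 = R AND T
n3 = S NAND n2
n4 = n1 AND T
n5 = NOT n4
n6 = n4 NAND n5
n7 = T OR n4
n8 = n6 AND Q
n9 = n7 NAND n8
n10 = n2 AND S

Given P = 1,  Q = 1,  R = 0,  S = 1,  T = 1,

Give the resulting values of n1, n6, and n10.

n1 = 1  n6 = 1  n10 = 0

n1 = P OR S = 1 OR 1 = 1
n2 = R AND T = 0 AND 1 = 0
n4 = n1 AND T = 1 AND 1 = 1
n5 = NOT n4 = NOT 1 = 0
n6 = n4 NAND n5 = 1 NAND 0 = 1
n10 = n2 AND S = 0 AND 1 = 0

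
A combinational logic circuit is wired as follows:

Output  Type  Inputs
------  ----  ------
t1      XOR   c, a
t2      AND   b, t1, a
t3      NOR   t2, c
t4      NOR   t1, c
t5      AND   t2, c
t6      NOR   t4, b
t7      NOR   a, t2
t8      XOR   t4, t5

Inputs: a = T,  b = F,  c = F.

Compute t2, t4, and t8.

t2 = F  t4 = F  t8 = F

t1 = c XOR a = F XOR T = T
t2 = b AND t1 AND a = F AND T AND T = F
t4 = t1 NOR c = T NOR F = F
t5 = t2 AND c = F AND F = F
t8 = t4 XOR t5 = F XOR F = F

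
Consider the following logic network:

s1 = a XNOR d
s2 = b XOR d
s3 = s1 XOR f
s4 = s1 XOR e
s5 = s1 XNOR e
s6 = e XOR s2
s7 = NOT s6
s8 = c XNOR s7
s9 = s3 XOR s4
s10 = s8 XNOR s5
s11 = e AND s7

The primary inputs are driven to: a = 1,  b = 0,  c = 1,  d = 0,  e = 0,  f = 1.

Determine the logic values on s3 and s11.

s3 = 1; s11 = 0

s1 = a XNOR d = 1 XNOR 0 = 0
s2 = b XOR d = 0 XOR 0 = 0
s3 = s1 XOR f = 0 XOR 1 = 1
s6 = e XOR s2 = 0 XOR 0 = 0
s7 = NOT s6 = NOT 0 = 1
s11 = e AND s7 = 0 AND 1 = 0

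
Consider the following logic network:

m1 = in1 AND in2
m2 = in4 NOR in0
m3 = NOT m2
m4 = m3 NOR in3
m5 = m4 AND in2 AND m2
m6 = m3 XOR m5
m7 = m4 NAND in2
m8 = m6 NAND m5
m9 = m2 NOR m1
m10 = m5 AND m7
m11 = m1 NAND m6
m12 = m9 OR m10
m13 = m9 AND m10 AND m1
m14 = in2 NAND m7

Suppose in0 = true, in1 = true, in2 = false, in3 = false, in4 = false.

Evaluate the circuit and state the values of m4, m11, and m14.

m4 = false  m11 = true  m14 = true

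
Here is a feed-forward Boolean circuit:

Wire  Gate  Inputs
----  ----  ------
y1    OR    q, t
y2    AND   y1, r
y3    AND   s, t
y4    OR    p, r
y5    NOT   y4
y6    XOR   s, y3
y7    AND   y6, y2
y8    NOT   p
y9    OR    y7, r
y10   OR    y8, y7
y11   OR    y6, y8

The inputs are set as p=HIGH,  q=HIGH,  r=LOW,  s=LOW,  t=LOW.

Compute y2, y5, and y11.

y1 = q OR t = HIGH OR LOW = HIGH
y2 = y1 AND r = HIGH AND LOW = LOW
y3 = s AND t = LOW AND LOW = LOW
y4 = p OR r = HIGH OR LOW = HIGH
y5 = NOT y4 = NOT HIGH = LOW
y6 = s XOR y3 = LOW XOR LOW = LOW
y8 = NOT p = NOT HIGH = LOW
y11 = y6 OR y8 = LOW OR LOW = LOW

y2 = LOW  y5 = LOW  y11 = LOW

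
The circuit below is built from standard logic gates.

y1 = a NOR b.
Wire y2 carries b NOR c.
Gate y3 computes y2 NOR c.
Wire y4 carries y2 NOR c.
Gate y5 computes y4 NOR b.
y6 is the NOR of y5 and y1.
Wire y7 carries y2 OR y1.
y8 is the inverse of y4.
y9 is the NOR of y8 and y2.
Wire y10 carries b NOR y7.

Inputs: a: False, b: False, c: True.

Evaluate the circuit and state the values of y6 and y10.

y6 = False, y10 = False

y1 = a NOR b = False NOR False = True
y2 = b NOR c = False NOR True = False
y4 = y2 NOR c = False NOR True = False
y5 = y4 NOR b = False NOR False = True
y6 = y5 NOR y1 = True NOR True = False
y7 = y2 OR y1 = False OR True = True
y10 = b NOR y7 = False NOR True = False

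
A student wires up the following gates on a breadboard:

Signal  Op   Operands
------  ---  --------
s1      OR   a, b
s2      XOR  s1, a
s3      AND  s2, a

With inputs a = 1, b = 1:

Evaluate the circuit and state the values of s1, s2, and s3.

s1 = 1  s2 = 0  s3 = 0

s1 = a OR b = 1 OR 1 = 1
s2 = s1 XOR a = 1 XOR 1 = 0
s3 = s2 AND a = 0 AND 1 = 0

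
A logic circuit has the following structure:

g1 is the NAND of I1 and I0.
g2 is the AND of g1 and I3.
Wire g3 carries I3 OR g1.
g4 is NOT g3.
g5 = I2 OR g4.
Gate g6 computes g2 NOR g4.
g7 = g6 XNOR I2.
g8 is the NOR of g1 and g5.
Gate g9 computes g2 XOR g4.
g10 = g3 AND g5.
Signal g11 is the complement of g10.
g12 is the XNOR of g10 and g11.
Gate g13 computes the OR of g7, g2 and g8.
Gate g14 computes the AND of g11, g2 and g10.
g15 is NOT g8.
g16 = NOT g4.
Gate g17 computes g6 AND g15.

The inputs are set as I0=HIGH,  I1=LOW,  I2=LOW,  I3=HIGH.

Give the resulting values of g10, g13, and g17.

g1 = I1 NAND I0 = LOW NAND HIGH = HIGH
g2 = g1 AND I3 = HIGH AND HIGH = HIGH
g3 = I3 OR g1 = HIGH OR HIGH = HIGH
g4 = NOT g3 = NOT HIGH = LOW
g5 = I2 OR g4 = LOW OR LOW = LOW
g6 = g2 NOR g4 = HIGH NOR LOW = LOW
g7 = g6 XNOR I2 = LOW XNOR LOW = HIGH
g8 = g1 NOR g5 = HIGH NOR LOW = LOW
g10 = g3 AND g5 = HIGH AND LOW = LOW
g13 = g7 OR g2 OR g8 = HIGH OR HIGH OR LOW = HIGH
g15 = NOT g8 = NOT LOW = HIGH
g17 = g6 AND g15 = LOW AND HIGH = LOW

g10 = LOW  g13 = HIGH  g17 = LOW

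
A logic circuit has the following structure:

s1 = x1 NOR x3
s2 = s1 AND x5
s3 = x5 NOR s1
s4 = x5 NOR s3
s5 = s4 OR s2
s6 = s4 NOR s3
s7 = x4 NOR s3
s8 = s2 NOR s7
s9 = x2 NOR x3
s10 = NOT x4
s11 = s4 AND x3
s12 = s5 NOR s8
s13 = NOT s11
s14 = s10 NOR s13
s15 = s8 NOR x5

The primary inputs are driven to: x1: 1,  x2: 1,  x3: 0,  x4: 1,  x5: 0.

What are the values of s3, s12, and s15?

s3 = 1  s12 = 0  s15 = 0

s1 = x1 NOR x3 = 1 NOR 0 = 0
s2 = s1 AND x5 = 0 AND 0 = 0
s3 = x5 NOR s1 = 0 NOR 0 = 1
s4 = x5 NOR s3 = 0 NOR 1 = 0
s5 = s4 OR s2 = 0 OR 0 = 0
s7 = x4 NOR s3 = 1 NOR 1 = 0
s8 = s2 NOR s7 = 0 NOR 0 = 1
s12 = s5 NOR s8 = 0 NOR 1 = 0
s15 = s8 NOR x5 = 1 NOR 0 = 0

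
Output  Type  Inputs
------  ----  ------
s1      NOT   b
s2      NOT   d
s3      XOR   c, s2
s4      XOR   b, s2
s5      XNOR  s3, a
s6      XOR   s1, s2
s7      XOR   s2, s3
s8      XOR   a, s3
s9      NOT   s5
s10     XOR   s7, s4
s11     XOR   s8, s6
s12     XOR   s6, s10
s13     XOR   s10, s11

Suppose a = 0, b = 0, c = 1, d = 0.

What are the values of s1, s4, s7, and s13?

s1 = 1, s4 = 1, s7 = 1, s13 = 0

s1 = NOT b = NOT 0 = 1
s2 = NOT d = NOT 0 = 1
s3 = c XOR s2 = 1 XOR 1 = 0
s4 = b XOR s2 = 0 XOR 1 = 1
s6 = s1 XOR s2 = 1 XOR 1 = 0
s7 = s2 XOR s3 = 1 XOR 0 = 1
s8 = a XOR s3 = 0 XOR 0 = 0
s10 = s7 XOR s4 = 1 XOR 1 = 0
s11 = s8 XOR s6 = 0 XOR 0 = 0
s13 = s10 XOR s11 = 0 XOR 0 = 0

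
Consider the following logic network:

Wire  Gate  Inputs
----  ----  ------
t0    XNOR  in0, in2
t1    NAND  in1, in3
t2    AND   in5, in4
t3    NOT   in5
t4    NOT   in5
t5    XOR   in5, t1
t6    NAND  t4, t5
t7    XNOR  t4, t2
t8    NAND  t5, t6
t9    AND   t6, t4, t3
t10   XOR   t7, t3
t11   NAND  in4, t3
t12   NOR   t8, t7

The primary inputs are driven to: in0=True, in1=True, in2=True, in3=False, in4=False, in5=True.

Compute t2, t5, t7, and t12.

t2 = False, t5 = False, t7 = True, t12 = False

t1 = in1 NAND in3 = True NAND False = True
t2 = in5 AND in4 = True AND False = False
t4 = NOT in5 = NOT True = False
t5 = in5 XOR t1 = True XOR True = False
t6 = t4 NAND t5 = False NAND False = True
t7 = t4 XNOR t2 = False XNOR False = True
t8 = t5 NAND t6 = False NAND True = True
t12 = t8 NOR t7 = True NOR True = False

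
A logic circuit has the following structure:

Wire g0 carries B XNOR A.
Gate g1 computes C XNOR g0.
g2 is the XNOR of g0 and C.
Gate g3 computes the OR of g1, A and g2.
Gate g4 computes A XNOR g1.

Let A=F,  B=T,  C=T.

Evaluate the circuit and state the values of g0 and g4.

g0 = B XNOR A = T XNOR F = F
g1 = C XNOR g0 = T XNOR F = F
g4 = A XNOR g1 = F XNOR F = T

g0 = F  g4 = T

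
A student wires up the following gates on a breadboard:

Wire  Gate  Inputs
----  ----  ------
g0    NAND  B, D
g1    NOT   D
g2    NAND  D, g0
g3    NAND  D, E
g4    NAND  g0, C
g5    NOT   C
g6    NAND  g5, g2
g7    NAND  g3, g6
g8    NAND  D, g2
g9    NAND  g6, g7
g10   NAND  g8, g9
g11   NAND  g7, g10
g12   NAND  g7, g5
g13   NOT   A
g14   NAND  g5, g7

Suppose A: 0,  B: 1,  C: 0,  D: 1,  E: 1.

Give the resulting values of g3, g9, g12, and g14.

g0 = B NAND D = 1 NAND 1 = 0
g2 = D NAND g0 = 1 NAND 0 = 1
g3 = D NAND E = 1 NAND 1 = 0
g5 = NOT C = NOT 0 = 1
g6 = g5 NAND g2 = 1 NAND 1 = 0
g7 = g3 NAND g6 = 0 NAND 0 = 1
g9 = g6 NAND g7 = 0 NAND 1 = 1
g12 = g7 NAND g5 = 1 NAND 1 = 0
g14 = g5 NAND g7 = 1 NAND 1 = 0

g3 = 0, g9 = 1, g12 = 0, g14 = 0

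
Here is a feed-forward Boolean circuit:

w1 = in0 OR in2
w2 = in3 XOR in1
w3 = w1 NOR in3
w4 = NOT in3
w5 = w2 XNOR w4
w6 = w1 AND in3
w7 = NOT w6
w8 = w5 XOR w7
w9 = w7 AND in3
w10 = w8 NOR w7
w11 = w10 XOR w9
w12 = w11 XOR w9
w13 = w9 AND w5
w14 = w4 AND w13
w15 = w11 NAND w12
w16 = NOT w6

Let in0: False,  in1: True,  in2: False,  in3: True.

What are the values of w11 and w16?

w1 = in0 OR in2 = False OR False = False
w2 = in3 XOR in1 = True XOR True = False
w4 = NOT in3 = NOT True = False
w5 = w2 XNOR w4 = False XNOR False = True
w6 = w1 AND in3 = False AND True = False
w7 = NOT w6 = NOT False = True
w8 = w5 XOR w7 = True XOR True = False
w9 = w7 AND in3 = True AND True = True
w10 = w8 NOR w7 = False NOR True = False
w11 = w10 XOR w9 = False XOR True = True
w16 = NOT w6 = NOT False = True

w11 = True  w16 = True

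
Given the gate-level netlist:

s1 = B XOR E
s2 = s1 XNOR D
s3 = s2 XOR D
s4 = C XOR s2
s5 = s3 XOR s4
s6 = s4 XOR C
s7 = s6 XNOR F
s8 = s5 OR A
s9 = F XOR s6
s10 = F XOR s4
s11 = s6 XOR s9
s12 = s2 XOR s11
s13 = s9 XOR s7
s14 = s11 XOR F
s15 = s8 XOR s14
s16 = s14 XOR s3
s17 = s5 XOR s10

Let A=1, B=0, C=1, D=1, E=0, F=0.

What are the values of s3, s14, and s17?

s1 = B XOR E = 0 XOR 0 = 0
s2 = s1 XNOR D = 0 XNOR 1 = 0
s3 = s2 XOR D = 0 XOR 1 = 1
s4 = C XOR s2 = 1 XOR 0 = 1
s5 = s3 XOR s4 = 1 XOR 1 = 0
s6 = s4 XOR C = 1 XOR 1 = 0
s9 = F XOR s6 = 0 XOR 0 = 0
s10 = F XOR s4 = 0 XOR 1 = 1
s11 = s6 XOR s9 = 0 XOR 0 = 0
s14 = s11 XOR F = 0 XOR 0 = 0
s17 = s5 XOR s10 = 0 XOR 1 = 1

s3 = 1; s14 = 0; s17 = 1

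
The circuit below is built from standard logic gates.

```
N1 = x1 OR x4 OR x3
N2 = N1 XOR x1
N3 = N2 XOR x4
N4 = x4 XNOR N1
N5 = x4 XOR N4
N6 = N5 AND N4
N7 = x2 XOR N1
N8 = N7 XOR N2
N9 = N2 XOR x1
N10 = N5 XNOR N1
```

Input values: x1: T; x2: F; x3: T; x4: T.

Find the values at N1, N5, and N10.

N1 = x1 OR x4 OR x3 = T OR T OR T = T
N4 = x4 XNOR N1 = T XNOR T = T
N5 = x4 XOR N4 = T XOR T = F
N10 = N5 XNOR N1 = F XNOR T = F

N1 = T; N5 = F; N10 = F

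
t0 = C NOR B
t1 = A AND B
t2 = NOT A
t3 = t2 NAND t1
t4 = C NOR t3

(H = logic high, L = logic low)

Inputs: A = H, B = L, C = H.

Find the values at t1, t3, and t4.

t1 = A AND B = H AND L = L
t2 = NOT A = NOT H = L
t3 = t2 NAND t1 = L NAND L = H
t4 = C NOR t3 = H NOR H = L

t1 = L; t3 = H; t4 = L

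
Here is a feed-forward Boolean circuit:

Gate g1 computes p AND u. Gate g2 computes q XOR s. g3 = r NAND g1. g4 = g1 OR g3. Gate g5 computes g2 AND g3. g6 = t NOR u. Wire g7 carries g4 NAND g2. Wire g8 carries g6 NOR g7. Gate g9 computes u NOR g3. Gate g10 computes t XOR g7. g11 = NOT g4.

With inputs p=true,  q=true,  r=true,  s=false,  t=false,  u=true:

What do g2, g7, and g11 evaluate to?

g2 = true, g7 = false, g11 = false

g1 = p AND u = true AND true = true
g2 = q XOR s = true XOR false = true
g3 = r NAND g1 = true NAND true = false
g4 = g1 OR g3 = true OR false = true
g7 = g4 NAND g2 = true NAND true = false
g11 = NOT g4 = NOT true = false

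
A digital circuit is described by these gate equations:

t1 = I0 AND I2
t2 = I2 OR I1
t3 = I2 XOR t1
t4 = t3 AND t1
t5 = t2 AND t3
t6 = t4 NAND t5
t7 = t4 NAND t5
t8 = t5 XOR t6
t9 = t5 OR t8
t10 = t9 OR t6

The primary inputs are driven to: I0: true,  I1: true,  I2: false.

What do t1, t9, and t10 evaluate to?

t1 = I0 AND I2 = true AND false = false
t2 = I2 OR I1 = false OR true = true
t3 = I2 XOR t1 = false XOR false = false
t4 = t3 AND t1 = false AND false = false
t5 = t2 AND t3 = true AND false = false
t6 = t4 NAND t5 = false NAND false = true
t8 = t5 XOR t6 = false XOR true = true
t9 = t5 OR t8 = false OR true = true
t10 = t9 OR t6 = true OR true = true

t1 = false  t9 = true  t10 = true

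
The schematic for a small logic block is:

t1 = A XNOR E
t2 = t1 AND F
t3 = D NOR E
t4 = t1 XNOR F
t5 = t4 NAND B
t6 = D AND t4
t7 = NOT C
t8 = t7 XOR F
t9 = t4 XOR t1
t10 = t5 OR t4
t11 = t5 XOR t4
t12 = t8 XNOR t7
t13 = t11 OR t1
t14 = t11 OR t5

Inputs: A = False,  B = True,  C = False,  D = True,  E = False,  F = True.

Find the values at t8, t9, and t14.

t1 = A XNOR E = False XNOR False = True
t4 = t1 XNOR F = True XNOR True = True
t5 = t4 NAND B = True NAND True = False
t7 = NOT C = NOT False = True
t8 = t7 XOR F = True XOR True = False
t9 = t4 XOR t1 = True XOR True = False
t11 = t5 XOR t4 = False XOR True = True
t14 = t11 OR t5 = True OR False = True

t8 = False  t9 = False  t14 = True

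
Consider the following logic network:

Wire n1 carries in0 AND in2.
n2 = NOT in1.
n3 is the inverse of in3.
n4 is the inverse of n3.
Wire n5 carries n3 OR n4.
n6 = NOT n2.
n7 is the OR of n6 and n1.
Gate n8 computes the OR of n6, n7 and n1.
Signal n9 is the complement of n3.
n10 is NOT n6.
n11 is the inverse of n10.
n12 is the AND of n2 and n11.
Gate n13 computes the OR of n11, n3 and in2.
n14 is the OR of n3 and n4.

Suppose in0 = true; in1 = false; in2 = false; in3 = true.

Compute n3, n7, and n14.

n1 = in0 AND in2 = true AND false = false
n2 = NOT in1 = NOT false = true
n3 = NOT in3 = NOT true = false
n4 = NOT n3 = NOT false = true
n6 = NOT n2 = NOT true = false
n7 = n6 OR n1 = false OR false = false
n14 = n3 OR n4 = false OR true = true

n3 = false, n7 = false, n14 = true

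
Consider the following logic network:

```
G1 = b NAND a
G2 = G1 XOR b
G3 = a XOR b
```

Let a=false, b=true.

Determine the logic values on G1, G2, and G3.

G1 = b NAND a = true NAND false = true
G2 = G1 XOR b = true XOR true = false
G3 = a XOR b = false XOR true = true

G1 = true, G2 = false, G3 = true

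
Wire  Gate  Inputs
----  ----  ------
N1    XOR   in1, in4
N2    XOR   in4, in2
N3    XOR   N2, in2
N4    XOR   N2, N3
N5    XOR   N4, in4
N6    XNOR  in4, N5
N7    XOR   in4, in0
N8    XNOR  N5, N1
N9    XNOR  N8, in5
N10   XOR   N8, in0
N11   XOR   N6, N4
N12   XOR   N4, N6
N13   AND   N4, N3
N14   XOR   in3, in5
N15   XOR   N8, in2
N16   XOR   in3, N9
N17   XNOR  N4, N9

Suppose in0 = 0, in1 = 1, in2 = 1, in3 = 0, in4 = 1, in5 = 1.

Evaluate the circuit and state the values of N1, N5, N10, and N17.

N1 = 0  N5 = 0  N10 = 1  N17 = 1

N1 = in1 XOR in4 = 1 XOR 1 = 0
N2 = in4 XOR in2 = 1 XOR 1 = 0
N3 = N2 XOR in2 = 0 XOR 1 = 1
N4 = N2 XOR N3 = 0 XOR 1 = 1
N5 = N4 XOR in4 = 1 XOR 1 = 0
N8 = N5 XNOR N1 = 0 XNOR 0 = 1
N9 = N8 XNOR in5 = 1 XNOR 1 = 1
N10 = N8 XOR in0 = 1 XOR 0 = 1
N17 = N4 XNOR N9 = 1 XNOR 1 = 1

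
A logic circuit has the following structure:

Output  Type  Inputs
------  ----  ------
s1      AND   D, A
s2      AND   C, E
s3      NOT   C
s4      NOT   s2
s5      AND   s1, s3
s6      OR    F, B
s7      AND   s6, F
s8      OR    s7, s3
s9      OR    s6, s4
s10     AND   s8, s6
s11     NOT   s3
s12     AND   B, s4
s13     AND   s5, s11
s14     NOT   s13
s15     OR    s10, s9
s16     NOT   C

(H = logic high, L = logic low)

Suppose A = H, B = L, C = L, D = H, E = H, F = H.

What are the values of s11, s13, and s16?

s1 = D AND A = H AND H = H
s3 = NOT C = NOT L = H
s5 = s1 AND s3 = H AND H = H
s11 = NOT s3 = NOT H = L
s13 = s5 AND s11 = H AND L = L
s16 = NOT C = NOT L = H

s11 = L, s13 = L, s16 = H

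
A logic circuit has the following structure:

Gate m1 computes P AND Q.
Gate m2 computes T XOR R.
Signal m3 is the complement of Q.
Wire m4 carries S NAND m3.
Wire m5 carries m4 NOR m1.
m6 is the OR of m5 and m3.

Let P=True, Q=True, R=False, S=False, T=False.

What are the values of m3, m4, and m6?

m3 = False; m4 = True; m6 = False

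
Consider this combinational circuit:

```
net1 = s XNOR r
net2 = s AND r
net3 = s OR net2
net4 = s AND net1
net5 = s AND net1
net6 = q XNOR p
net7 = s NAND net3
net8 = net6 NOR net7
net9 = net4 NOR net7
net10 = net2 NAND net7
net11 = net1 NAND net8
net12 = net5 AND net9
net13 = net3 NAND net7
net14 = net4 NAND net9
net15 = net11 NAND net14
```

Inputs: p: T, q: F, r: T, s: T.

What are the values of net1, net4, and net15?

net1 = s XNOR r = T XNOR T = T
net2 = s AND r = T AND T = T
net3 = s OR net2 = T OR T = T
net4 = s AND net1 = T AND T = T
net6 = q XNOR p = F XNOR T = F
net7 = s NAND net3 = T NAND T = F
net8 = net6 NOR net7 = F NOR F = T
net9 = net4 NOR net7 = T NOR F = F
net11 = net1 NAND net8 = T NAND T = F
net14 = net4 NAND net9 = T NAND F = T
net15 = net11 NAND net14 = F NAND T = T

net1 = T, net4 = T, net15 = T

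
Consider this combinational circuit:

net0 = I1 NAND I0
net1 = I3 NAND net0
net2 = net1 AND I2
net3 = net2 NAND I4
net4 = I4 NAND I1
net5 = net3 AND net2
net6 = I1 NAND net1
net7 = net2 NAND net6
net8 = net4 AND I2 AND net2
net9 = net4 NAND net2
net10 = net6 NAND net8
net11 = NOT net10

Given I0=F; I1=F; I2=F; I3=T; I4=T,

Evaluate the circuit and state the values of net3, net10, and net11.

net3 = T, net10 = T, net11 = F

net0 = I1 NAND I0 = F NAND F = T
net1 = I3 NAND net0 = T NAND T = F
net2 = net1 AND I2 = F AND F = F
net3 = net2 NAND I4 = F NAND T = T
net4 = I4 NAND I1 = T NAND F = T
net6 = I1 NAND net1 = F NAND F = T
net8 = net4 AND I2 AND net2 = T AND F AND F = F
net10 = net6 NAND net8 = T NAND F = T
net11 = NOT net10 = NOT T = F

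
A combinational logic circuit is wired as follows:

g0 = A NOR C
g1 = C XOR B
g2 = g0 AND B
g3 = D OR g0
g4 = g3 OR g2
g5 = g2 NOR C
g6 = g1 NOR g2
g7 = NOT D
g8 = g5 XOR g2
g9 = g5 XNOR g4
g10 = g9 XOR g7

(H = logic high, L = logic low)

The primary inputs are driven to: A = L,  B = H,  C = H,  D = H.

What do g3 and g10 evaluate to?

g0 = A NOR C = L NOR H = L
g2 = g0 AND B = L AND H = L
g3 = D OR g0 = H OR L = H
g4 = g3 OR g2 = H OR L = H
g5 = g2 NOR C = L NOR H = L
g7 = NOT D = NOT H = L
g9 = g5 XNOR g4 = L XNOR H = L
g10 = g9 XOR g7 = L XOR L = L

g3 = H, g10 = L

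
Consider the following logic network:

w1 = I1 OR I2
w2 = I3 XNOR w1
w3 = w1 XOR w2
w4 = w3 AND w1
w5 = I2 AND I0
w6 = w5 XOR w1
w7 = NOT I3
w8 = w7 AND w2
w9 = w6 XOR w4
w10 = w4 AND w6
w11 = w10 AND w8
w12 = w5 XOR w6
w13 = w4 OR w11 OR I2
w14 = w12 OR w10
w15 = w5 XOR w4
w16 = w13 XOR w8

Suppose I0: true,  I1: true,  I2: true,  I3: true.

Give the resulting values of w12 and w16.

w12 = true, w16 = true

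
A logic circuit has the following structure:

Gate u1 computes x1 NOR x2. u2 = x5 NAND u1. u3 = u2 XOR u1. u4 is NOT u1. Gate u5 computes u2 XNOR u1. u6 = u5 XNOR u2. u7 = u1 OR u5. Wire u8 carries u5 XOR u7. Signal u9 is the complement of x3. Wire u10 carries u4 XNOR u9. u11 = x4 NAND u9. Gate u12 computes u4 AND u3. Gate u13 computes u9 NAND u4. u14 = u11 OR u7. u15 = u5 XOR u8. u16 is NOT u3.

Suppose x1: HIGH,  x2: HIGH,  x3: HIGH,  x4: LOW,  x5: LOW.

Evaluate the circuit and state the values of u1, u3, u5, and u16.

u1 = LOW, u3 = HIGH, u5 = LOW, u16 = LOW

u1 = x1 NOR x2 = HIGH NOR HIGH = LOW
u2 = x5 NAND u1 = LOW NAND LOW = HIGH
u3 = u2 XOR u1 = HIGH XOR LOW = HIGH
u5 = u2 XNOR u1 = HIGH XNOR LOW = LOW
u16 = NOT u3 = NOT HIGH = LOW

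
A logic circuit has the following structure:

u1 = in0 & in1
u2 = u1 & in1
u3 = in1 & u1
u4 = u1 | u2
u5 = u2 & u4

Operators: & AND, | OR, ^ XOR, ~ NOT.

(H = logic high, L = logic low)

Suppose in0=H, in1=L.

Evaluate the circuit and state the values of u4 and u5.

u4 = L, u5 = L

u1 = in0 AND in1 = H AND L = L
u2 = u1 AND in1 = L AND L = L
u4 = u1 OR u2 = L OR L = L
u5 = u2 AND u4 = L AND L = L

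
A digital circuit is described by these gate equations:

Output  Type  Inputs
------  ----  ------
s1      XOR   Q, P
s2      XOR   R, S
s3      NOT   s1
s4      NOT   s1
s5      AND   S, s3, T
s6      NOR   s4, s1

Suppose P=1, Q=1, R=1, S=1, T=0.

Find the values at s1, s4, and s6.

s1 = 0, s4 = 1, s6 = 0

s1 = Q XOR P = 1 XOR 1 = 0
s4 = NOT s1 = NOT 0 = 1
s6 = s4 NOR s1 = 1 NOR 0 = 0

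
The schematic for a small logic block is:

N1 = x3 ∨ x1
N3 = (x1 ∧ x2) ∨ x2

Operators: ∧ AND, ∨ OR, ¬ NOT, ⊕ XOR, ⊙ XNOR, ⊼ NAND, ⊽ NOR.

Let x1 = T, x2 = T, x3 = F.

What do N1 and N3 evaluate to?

N1 = T; N3 = T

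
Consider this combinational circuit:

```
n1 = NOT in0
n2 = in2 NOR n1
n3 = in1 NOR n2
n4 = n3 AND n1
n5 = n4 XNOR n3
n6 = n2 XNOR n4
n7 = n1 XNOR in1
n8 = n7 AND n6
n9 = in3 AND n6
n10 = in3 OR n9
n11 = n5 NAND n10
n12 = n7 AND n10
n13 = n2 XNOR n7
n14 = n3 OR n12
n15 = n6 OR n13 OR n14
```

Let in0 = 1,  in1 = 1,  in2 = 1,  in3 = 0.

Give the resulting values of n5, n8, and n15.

n5 = 1, n8 = 0, n15 = 1

n1 = NOT in0 = NOT 1 = 0
n2 = in2 NOR n1 = 1 NOR 0 = 0
n3 = in1 NOR n2 = 1 NOR 0 = 0
n4 = n3 AND n1 = 0 AND 0 = 0
n5 = n4 XNOR n3 = 0 XNOR 0 = 1
n6 = n2 XNOR n4 = 0 XNOR 0 = 1
n7 = n1 XNOR in1 = 0 XNOR 1 = 0
n8 = n7 AND n6 = 0 AND 1 = 0
n9 = in3 AND n6 = 0 AND 1 = 0
n10 = in3 OR n9 = 0 OR 0 = 0
n12 = n7 AND n10 = 0 AND 0 = 0
n13 = n2 XNOR n7 = 0 XNOR 0 = 1
n14 = n3 OR n12 = 0 OR 0 = 0
n15 = n6 OR n13 OR n14 = 1 OR 1 OR 0 = 1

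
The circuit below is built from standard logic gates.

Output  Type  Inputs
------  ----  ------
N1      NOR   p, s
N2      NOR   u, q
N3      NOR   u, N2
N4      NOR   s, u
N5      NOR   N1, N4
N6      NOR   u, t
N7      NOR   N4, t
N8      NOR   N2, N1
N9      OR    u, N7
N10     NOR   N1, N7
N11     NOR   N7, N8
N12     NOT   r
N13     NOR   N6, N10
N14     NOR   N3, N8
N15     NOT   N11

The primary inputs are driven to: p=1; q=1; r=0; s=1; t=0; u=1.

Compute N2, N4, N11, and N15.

N2 = 0; N4 = 0; N11 = 0; N15 = 1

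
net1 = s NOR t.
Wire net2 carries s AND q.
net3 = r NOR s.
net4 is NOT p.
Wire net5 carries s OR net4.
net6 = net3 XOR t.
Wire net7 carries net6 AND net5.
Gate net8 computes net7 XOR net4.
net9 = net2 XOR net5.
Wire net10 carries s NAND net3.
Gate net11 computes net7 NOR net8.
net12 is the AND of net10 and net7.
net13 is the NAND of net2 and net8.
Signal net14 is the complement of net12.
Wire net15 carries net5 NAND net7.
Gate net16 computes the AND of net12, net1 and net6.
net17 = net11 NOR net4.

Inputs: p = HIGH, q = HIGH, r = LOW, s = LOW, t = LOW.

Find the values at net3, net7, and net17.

net3 = r NOR s = LOW NOR LOW = HIGH
net4 = NOT p = NOT HIGH = LOW
net5 = s OR net4 = LOW OR LOW = LOW
net6 = net3 XOR t = HIGH XOR LOW = HIGH
net7 = net6 AND net5 = HIGH AND LOW = LOW
net8 = net7 XOR net4 = LOW XOR LOW = LOW
net11 = net7 NOR net8 = LOW NOR LOW = HIGH
net17 = net11 NOR net4 = HIGH NOR LOW = LOW

net3 = HIGH; net7 = LOW; net17 = LOW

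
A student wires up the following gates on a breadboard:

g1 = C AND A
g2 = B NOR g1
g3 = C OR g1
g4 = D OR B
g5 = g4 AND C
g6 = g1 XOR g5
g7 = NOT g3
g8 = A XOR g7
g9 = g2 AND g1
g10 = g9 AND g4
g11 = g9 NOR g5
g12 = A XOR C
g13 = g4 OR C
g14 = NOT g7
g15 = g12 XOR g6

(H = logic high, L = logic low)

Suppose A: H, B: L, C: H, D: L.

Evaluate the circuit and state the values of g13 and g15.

g1 = C AND A = H AND H = H
g4 = D OR B = L OR L = L
g5 = g4 AND C = L AND H = L
g6 = g1 XOR g5 = H XOR L = H
g12 = A XOR C = H XOR H = L
g13 = g4 OR C = L OR H = H
g15 = g12 XOR g6 = L XOR H = H

g13 = H; g15 = H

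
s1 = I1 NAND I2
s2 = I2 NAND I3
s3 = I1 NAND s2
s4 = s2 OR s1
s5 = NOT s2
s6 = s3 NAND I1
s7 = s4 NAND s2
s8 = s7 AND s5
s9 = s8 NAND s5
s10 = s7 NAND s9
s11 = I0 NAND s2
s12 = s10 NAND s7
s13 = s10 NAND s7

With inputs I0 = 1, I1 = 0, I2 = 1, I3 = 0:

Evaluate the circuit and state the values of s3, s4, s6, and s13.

s3 = 1; s4 = 1; s6 = 1; s13 = 1

s1 = I1 NAND I2 = 0 NAND 1 = 1
s2 = I2 NAND I3 = 1 NAND 0 = 1
s3 = I1 NAND s2 = 0 NAND 1 = 1
s4 = s2 OR s1 = 1 OR 1 = 1
s5 = NOT s2 = NOT 1 = 0
s6 = s3 NAND I1 = 1 NAND 0 = 1
s7 = s4 NAND s2 = 1 NAND 1 = 0
s8 = s7 AND s5 = 0 AND 0 = 0
s9 = s8 NAND s5 = 0 NAND 0 = 1
s10 = s7 NAND s9 = 0 NAND 1 = 1
s13 = s10 NAND s7 = 1 NAND 0 = 1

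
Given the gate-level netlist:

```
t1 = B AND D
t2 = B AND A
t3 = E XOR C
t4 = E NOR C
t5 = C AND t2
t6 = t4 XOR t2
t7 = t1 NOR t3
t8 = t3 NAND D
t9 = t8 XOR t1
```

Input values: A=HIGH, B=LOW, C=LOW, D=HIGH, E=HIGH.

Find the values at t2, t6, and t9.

t2 = LOW  t6 = LOW  t9 = LOW

t1 = B AND D = LOW AND HIGH = LOW
t2 = B AND A = LOW AND HIGH = LOW
t3 = E XOR C = HIGH XOR LOW = HIGH
t4 = E NOR C = HIGH NOR LOW = LOW
t6 = t4 XOR t2 = LOW XOR LOW = LOW
t8 = t3 NAND D = HIGH NAND HIGH = LOW
t9 = t8 XOR t1 = LOW XOR LOW = LOW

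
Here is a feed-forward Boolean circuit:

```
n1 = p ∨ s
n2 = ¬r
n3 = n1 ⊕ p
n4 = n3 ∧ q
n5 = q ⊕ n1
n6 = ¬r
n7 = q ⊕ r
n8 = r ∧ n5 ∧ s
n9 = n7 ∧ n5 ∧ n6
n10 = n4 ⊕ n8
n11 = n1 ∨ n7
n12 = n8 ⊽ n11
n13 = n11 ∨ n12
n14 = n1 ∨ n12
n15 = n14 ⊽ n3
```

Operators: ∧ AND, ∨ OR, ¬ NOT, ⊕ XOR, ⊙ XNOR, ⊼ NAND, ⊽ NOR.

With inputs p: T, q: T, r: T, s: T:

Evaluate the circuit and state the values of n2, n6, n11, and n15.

n2 = F, n6 = F, n11 = T, n15 = F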